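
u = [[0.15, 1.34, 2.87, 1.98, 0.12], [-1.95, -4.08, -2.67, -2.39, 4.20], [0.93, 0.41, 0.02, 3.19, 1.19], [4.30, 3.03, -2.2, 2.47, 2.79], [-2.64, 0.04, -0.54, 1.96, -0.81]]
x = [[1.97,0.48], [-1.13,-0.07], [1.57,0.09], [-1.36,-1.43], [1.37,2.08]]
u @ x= [[0.76, -2.35], [5.58, 11.26], [-1.31, -1.67], [2.06, 3.92], [-9.87, -5.81]]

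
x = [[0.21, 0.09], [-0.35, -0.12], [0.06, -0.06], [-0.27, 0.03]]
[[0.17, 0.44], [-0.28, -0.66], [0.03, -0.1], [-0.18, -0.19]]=x @ [[0.71,0.98], [0.28,2.63]]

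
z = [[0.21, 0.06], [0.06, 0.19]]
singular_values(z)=[0.26, 0.14]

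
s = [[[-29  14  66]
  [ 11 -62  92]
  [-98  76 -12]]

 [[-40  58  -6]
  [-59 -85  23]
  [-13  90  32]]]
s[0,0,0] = -29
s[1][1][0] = -59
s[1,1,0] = -59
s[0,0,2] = 66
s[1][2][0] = -13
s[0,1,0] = 11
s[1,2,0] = -13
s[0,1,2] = 92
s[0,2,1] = 76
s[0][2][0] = -98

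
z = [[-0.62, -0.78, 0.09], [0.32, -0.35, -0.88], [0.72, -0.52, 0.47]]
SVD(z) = [[0.25,-0.72,-0.64],[-0.21,0.61,-0.76],[0.95,0.32,0.00]] @ diag([1.0051665397552056, 1.0020526107869656, 0.9977127805994931]) @ [[0.46, -0.61, 0.65],  [0.88, 0.18, -0.45],  [0.16, 0.77, 0.62]]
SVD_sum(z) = [[0.12, -0.15, 0.16],[-0.1, 0.13, -0.13],[0.43, -0.58, 0.61]] + [[-0.63, -0.13, 0.32], [0.54, 0.11, -0.27], [0.28, 0.06, -0.15]] + [[-0.1, -0.5, -0.40], [-0.12, -0.59, -0.47], [0.0, 0.0, 0.00]]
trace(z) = -0.50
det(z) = 1.00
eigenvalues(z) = [(-0.75+0.66j), (-0.75-0.66j), (1+0j)]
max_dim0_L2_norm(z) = 1.0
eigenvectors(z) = [[(0.68+0j), 0.68-0.00j, (0.28+0j)], [0.10-0.61j, (0.1+0.61j), -0.48+0.00j], [-0.17-0.35j, (-0.17+0.35j), 0.83+0.00j]]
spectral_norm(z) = 1.01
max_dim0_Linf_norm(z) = 0.88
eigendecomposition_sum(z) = [[(-0.35+0.3j),  -0.32-0.27j,  (-0.07-0.25j)], [(0.23+0.36j),  (-0.29+0.25j),  -0.24+0.03j], [0.24+0.10j,  -0.06+0.24j,  (-0.11+0.1j)]] + [[(-0.35-0.3j), (-0.32+0.27j), (-0.07+0.25j)], [(0.23-0.36j), (-0.29-0.25j), -0.24-0.03j], [0.24-0.10j, (-0.06-0.24j), -0.11-0.10j]] + [[(0.08+0j), (-0.13+0j), (0.23+0j)], [-0.13-0.00j, (0.23-0j), -0.40-0.00j], [0.23+0.00j, (-0.4+0j), (0.7+0j)]]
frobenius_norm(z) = 1.73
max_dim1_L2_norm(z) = 1.0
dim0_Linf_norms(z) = [0.72, 0.78, 0.88]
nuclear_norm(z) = 3.00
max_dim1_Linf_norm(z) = 0.88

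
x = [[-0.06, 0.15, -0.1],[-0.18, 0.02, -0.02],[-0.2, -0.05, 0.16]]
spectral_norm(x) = 0.29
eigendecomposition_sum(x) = [[(-0.04+0.05j), (0.06+0.01j), -0.02+0.01j], [(-0.08-0.03j), 0.02+0.08j, -0.03-0.02j], [-0.06+0.00j, (0.03+0.05j), (-0.02-0.01j)]] + [[(-0.04-0.05j), 0.06-0.01j, (-0.02-0.01j)],[(-0.08+0.03j), (0.02-0.08j), -0.03+0.02j],[-0.06-0.00j, 0.03-0.05j, (-0.02+0.01j)]] + [[(0.02+0j), (0.03-0j), -0.06+0.00j], [(-0.01-0j), (-0.02+0j), (0.03-0j)], [(-0.08-0j), -0.12+0.00j, 0.21-0.00j]]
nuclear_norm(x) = 0.57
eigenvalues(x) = [(-0.04+0.12j), (-0.04-0.12j), (0.21+0j)]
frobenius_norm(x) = 0.37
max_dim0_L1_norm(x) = 0.44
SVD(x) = [[0.04, -0.86, -0.51],[-0.50, -0.46, 0.74],[-0.87, 0.22, -0.45]] @ diag([0.2949541071182817, 0.21784216827445102, 0.054285029386958616]) @ [[0.88, 0.13, -0.45],[0.41, -0.69, 0.60],[-0.23, -0.72, -0.66]]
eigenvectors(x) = [[(0.2-0.46j), (0.2+0.46j), (-0.27+0j)],[(0.71+0j), (0.71-0j), (0.16+0j)],[(0.47-0.17j), (0.47+0.17j), 0.95+0.00j]]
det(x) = 0.00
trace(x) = 0.12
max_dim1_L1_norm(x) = 0.41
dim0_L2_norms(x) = [0.28, 0.16, 0.19]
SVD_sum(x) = [[0.01, 0.0, -0.01], [-0.13, -0.02, 0.07], [-0.23, -0.03, 0.11]] + [[-0.08, 0.13, -0.11], [-0.04, 0.07, -0.06], [0.02, -0.03, 0.03]] + [[0.01, 0.02, 0.02], [-0.01, -0.03, -0.03], [0.01, 0.02, 0.02]]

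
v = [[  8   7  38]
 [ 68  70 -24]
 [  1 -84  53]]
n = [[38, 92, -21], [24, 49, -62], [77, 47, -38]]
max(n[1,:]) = 49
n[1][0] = 24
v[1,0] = 68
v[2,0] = 1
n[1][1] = 49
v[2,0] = 1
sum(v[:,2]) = 67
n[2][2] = -38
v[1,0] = 68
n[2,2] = -38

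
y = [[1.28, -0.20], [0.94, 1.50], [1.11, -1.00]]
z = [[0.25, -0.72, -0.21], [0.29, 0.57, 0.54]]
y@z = [[0.26, -1.04, -0.38], [0.67, 0.18, 0.61], [-0.01, -1.37, -0.77]]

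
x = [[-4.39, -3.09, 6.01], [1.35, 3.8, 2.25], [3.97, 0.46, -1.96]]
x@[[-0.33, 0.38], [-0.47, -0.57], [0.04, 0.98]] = [[3.14,5.98], [-2.14,0.55], [-1.6,-0.67]]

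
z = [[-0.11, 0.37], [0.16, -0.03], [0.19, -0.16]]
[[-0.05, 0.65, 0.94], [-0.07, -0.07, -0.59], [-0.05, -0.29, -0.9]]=z@[[-0.52, -0.1, -3.43], [-0.28, 1.72, 1.53]]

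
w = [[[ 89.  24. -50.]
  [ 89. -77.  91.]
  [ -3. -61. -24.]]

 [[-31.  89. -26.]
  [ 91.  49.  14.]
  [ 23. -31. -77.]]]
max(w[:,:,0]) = 91.0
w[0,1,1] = -77.0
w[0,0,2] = -50.0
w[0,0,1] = 24.0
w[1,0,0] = -31.0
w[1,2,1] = -31.0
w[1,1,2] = 14.0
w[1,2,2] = -77.0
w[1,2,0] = 23.0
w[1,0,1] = 89.0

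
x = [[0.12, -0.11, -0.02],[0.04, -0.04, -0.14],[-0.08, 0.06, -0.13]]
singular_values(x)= [0.2, 0.19, 0.0]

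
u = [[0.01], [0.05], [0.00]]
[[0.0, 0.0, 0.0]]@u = [[0.00]]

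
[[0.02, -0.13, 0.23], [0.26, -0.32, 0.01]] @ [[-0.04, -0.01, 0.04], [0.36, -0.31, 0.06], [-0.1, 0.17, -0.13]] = [[-0.07, 0.08, -0.04],[-0.13, 0.10, -0.01]]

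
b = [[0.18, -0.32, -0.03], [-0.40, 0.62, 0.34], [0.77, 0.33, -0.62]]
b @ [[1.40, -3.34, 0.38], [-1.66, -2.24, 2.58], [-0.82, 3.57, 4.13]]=[[0.81, 0.01, -0.88], [-1.87, 1.16, 2.85], [1.04, -5.52, -1.42]]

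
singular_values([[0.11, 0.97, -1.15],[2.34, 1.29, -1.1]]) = [3.07, 1.1]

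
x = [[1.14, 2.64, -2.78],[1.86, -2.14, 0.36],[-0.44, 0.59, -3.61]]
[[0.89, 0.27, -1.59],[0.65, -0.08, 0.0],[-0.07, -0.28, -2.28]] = x @ [[0.48, 0.11, -0.02],[0.11, 0.15, 0.09],[-0.02, 0.09, 0.65]]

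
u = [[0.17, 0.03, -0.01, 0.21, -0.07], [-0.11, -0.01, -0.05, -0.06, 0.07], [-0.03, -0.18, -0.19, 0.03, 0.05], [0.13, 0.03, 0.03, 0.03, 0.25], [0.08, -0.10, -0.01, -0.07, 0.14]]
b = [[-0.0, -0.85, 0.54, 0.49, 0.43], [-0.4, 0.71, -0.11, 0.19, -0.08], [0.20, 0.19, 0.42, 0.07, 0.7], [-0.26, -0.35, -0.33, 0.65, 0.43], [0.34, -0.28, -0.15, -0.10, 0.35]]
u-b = [[0.17, 0.88, -0.55, -0.28, -0.50], [0.29, -0.72, 0.06, -0.25, 0.15], [-0.23, -0.37, -0.61, -0.04, -0.65], [0.39, 0.38, 0.36, -0.62, -0.18], [-0.26, 0.18, 0.14, 0.03, -0.21]]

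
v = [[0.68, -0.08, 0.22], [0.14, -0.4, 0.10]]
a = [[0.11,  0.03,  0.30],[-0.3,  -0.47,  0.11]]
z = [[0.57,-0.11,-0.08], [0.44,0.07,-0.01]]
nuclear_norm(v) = 1.12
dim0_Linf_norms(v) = [0.68, 0.4, 0.22]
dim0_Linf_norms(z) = [0.57, 0.11, 0.08]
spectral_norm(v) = 0.76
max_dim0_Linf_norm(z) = 0.57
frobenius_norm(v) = 0.84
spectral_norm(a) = 0.57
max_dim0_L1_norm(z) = 1.01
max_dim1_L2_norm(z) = 0.59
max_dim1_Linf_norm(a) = 0.47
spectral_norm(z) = 0.72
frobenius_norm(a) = 0.65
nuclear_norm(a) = 0.89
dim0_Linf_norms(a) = [0.3, 0.47, 0.3]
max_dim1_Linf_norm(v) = 0.68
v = z + a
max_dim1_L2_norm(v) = 0.72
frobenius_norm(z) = 0.74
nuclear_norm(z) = 0.85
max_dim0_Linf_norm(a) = 0.47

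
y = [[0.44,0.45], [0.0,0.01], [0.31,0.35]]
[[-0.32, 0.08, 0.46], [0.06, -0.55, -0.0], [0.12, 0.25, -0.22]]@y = [[0.00, 0.02], [0.03, 0.02], [-0.02, -0.02]]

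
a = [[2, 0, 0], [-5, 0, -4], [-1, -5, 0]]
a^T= [[2, -5, -1], [0, 0, -5], [0, -4, 0]]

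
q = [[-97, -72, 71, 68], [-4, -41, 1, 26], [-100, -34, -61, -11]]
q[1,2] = 1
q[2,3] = -11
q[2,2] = -61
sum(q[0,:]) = -30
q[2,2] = -61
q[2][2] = -61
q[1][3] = 26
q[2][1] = -34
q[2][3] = -11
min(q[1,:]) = -41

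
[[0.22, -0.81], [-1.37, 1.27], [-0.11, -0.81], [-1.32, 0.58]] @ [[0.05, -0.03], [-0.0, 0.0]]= [[0.01, -0.01], [-0.07, 0.04], [-0.01, 0.0], [-0.07, 0.04]]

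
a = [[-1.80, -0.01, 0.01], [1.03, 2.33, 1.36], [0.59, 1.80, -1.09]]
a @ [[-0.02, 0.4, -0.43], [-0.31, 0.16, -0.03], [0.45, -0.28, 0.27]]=[[0.04,-0.72,0.78], [-0.13,0.40,-0.15], [-1.06,0.83,-0.60]]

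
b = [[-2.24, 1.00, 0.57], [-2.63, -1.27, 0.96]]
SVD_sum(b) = [[-2.06, -0.25, 0.66], [-2.77, -0.34, 0.89]] + [[-0.18,1.25,-0.09], [0.14,-0.93,0.07]]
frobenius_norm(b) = 3.97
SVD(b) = [[-0.6, -0.80], [-0.80, 0.60]] @ diag([3.6461004656981326, 1.581091836053765]) @ [[0.95, 0.12, -0.3], [0.14, -0.99, 0.07]]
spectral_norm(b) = 3.65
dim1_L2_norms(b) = [2.52, 3.07]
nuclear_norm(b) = 5.23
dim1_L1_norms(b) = [3.81, 4.86]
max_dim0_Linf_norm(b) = 2.63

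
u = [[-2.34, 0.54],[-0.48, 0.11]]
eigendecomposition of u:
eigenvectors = [[-0.98, -0.22], [-0.2, -0.97]]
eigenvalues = [-2.23, -0.0]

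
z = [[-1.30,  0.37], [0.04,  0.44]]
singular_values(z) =[1.35, 0.43]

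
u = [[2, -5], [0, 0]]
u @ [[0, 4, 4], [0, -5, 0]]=[[0, 33, 8], [0, 0, 0]]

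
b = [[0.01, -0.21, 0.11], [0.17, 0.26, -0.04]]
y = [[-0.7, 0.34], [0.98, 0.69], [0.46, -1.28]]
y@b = [[0.05, 0.24, -0.09], [0.13, -0.03, 0.08], [-0.21, -0.43, 0.10]]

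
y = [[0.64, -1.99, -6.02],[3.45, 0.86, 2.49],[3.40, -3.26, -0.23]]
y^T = [[0.64, 3.45, 3.4],[-1.99, 0.86, -3.26],[-6.02, 2.49, -0.23]]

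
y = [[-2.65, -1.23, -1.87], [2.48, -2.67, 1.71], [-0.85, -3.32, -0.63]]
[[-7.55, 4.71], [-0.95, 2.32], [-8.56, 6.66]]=y @[[2.03,-0.89], [2.1,-1.76], [-0.22,-0.1]]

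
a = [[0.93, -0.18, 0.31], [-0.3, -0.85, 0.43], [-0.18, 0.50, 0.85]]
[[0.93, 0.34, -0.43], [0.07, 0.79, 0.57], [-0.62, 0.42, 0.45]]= a@[[0.97, -0.0, -0.66], [-0.53, -0.52, -0.18], [-0.21, 0.80, 0.50]]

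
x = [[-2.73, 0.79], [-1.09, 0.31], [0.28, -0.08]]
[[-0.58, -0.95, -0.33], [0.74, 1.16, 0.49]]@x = [[2.53, -0.73], [-3.15, 0.9]]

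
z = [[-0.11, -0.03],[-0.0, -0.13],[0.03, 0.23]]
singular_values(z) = [0.27, 0.11]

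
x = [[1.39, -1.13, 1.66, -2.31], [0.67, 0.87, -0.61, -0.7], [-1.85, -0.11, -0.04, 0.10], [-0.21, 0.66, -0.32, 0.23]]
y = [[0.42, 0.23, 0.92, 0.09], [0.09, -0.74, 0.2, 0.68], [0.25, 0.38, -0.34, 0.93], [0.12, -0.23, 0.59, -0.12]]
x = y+[[0.97, -1.36, 0.74, -2.4], [0.58, 1.61, -0.81, -1.38], [-2.1, -0.49, 0.30, -0.83], [-0.33, 0.89, -0.91, 0.35]]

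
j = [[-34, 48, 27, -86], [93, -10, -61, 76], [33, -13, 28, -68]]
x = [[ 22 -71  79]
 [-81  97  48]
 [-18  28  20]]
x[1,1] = 97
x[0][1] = -71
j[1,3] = 76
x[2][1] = 28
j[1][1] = -10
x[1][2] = 48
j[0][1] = 48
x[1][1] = 97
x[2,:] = [-18, 28, 20]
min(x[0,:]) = -71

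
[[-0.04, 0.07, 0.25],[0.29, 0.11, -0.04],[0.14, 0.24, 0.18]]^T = [[-0.04, 0.29, 0.14], [0.07, 0.11, 0.24], [0.25, -0.04, 0.18]]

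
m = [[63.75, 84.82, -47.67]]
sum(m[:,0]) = 63.75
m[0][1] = 84.82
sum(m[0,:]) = 100.89999999999999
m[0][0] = 63.75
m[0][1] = 84.82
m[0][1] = 84.82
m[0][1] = 84.82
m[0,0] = 63.75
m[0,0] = 63.75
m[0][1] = 84.82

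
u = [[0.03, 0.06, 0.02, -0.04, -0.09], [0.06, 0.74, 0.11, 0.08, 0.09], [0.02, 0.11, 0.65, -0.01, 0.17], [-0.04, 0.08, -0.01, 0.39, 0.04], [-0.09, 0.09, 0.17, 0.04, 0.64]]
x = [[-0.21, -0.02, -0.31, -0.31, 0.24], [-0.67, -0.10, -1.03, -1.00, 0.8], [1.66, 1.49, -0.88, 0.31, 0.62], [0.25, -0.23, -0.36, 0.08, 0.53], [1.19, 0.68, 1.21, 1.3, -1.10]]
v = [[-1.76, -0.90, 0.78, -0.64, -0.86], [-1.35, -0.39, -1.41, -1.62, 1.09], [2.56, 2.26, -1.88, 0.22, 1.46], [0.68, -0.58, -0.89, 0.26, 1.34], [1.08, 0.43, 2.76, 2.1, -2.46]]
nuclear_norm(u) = 2.45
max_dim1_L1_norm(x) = 5.48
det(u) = 0.00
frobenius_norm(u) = 1.29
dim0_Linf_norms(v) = [2.56, 2.26, 2.76, 2.1, 2.46]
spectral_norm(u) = 0.93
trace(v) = -6.23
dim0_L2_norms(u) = [0.12, 0.76, 0.68, 0.4, 0.68]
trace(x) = -2.21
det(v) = -0.00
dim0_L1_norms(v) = [7.43, 4.56, 7.72, 4.84, 7.21]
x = u @ v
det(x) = 0.00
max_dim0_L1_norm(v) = 7.72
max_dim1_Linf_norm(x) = 1.66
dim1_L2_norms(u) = [0.12, 0.76, 0.68, 0.4, 0.68]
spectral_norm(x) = 3.18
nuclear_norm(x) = 6.22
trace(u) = 2.45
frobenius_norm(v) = 7.33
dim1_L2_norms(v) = [2.38, 2.79, 4.17, 1.86, 4.41]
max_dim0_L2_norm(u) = 0.76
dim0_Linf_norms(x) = [1.66, 1.49, 1.21, 1.3, 1.1]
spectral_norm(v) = 5.49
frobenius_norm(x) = 4.06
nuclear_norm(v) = 11.56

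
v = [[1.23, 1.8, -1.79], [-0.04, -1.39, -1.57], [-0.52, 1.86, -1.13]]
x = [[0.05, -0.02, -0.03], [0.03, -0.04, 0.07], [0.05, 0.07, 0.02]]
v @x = [[0.03, -0.22, 0.05], [-0.12, -0.05, -0.13], [-0.03, -0.14, 0.12]]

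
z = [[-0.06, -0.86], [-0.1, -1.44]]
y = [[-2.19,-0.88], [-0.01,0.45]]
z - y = [[2.13,0.02], [-0.09,-1.89]]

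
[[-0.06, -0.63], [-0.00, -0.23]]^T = [[-0.06, -0.0],[-0.63, -0.23]]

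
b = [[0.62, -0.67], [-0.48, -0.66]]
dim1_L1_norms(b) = [1.29, 1.14]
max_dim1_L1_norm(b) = 1.29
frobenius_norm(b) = 1.22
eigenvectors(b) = [[0.95, 0.41],[-0.31, 0.91]]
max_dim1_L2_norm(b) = 0.91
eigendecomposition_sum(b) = [[0.73, -0.33], [-0.23, 0.11]] + [[-0.11, -0.34],[-0.25, -0.77]]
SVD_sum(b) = [[0.26,-0.79], [0.15,-0.45]] + [[0.36,0.12], [-0.63,-0.21]]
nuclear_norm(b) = 1.72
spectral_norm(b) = 0.96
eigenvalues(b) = [0.84, -0.88]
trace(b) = -0.04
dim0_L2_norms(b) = [0.78, 0.94]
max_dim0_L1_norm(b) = 1.33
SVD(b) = [[0.87,  0.50],[0.50,  -0.87]] @ diag([0.9574457345531582, 0.763280856163682]) @ [[0.31, -0.95], [0.95, 0.31]]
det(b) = -0.73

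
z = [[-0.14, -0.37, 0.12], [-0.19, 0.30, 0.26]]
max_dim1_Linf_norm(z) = 0.37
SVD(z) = [[-0.63,  0.78], [0.78,  0.63]] @ diag([0.48652617611023785, 0.35762030138059814]) @ [[-0.12, 0.96, 0.26], [-0.64, -0.28, 0.72]]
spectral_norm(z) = 0.49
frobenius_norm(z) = 0.60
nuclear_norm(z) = 0.84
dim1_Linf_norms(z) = [0.37, 0.3]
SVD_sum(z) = [[0.04, -0.29, -0.08],[-0.05, 0.36, 0.1]] + [[-0.18, -0.08, 0.20],  [-0.14, -0.06, 0.16]]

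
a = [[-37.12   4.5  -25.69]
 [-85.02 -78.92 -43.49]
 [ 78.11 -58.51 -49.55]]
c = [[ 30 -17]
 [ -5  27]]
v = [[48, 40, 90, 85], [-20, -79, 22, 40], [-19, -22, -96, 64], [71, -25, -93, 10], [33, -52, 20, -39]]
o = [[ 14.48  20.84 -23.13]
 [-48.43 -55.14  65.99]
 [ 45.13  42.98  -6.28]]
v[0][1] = 40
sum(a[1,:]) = -207.43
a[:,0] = [-37.12, -85.02, 78.11]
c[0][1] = -17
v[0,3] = 85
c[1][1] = 27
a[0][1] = 4.5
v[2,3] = 64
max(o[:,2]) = 65.99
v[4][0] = 33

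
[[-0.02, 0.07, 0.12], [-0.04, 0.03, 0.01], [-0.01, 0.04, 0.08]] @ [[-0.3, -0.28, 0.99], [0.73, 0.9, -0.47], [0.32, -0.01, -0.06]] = [[0.1, 0.07, -0.06],  [0.04, 0.04, -0.05],  [0.06, 0.04, -0.03]]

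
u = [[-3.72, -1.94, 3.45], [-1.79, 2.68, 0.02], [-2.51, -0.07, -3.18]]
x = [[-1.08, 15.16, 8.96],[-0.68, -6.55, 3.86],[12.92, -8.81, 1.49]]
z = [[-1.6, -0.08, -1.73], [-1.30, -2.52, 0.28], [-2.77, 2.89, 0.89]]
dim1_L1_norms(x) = [25.2, 11.09, 23.22]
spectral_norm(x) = 20.87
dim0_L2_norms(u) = [4.83, 3.31, 4.69]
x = u @ z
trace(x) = -6.14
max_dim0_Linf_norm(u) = 3.72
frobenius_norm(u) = 7.50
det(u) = 66.48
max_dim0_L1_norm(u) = 8.02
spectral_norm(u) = 5.45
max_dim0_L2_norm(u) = 4.83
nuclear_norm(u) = 12.59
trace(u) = -4.22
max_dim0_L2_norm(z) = 3.84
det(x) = 1557.15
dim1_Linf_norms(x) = [15.16, 6.55, 12.92]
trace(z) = -3.23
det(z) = 23.43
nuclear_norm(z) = 9.09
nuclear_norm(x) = 39.03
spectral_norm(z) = 4.28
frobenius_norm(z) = 5.52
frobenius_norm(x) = 24.83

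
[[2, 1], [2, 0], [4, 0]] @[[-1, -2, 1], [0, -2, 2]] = [[-2, -6, 4], [-2, -4, 2], [-4, -8, 4]]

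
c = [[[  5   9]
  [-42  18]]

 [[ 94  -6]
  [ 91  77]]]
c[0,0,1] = 9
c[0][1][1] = 18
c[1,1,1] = 77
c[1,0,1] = -6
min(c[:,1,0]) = -42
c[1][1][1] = 77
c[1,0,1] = -6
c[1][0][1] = -6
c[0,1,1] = 18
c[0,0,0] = 5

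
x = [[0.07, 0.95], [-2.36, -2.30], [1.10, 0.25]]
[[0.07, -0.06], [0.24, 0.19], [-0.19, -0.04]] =x @ [[-0.19,-0.02], [0.09,-0.06]]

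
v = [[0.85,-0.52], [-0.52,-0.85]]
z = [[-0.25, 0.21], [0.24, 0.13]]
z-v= [[-1.1, 0.73],[0.76, 0.98]]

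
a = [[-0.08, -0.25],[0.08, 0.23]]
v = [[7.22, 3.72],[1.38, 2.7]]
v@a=[[-0.28, -0.95], [0.11, 0.28]]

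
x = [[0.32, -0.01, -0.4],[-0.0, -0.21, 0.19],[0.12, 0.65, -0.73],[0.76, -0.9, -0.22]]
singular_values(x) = [1.29, 1.04, 0.01]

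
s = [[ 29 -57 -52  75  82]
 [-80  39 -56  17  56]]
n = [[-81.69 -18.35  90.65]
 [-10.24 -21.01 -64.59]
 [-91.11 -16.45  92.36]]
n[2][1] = -16.45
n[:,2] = [90.65, -64.59, 92.36]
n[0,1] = -18.35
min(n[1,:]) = -64.59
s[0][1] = -57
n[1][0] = -10.24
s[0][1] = -57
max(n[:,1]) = -16.45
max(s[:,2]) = -52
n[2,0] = -91.11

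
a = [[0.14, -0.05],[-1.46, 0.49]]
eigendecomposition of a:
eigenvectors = [[-0.32, 0.10], [-0.95, -0.99]]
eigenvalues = [-0.01, 0.64]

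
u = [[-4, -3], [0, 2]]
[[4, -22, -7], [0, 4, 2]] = u@[[-1, 4, 1], [0, 2, 1]]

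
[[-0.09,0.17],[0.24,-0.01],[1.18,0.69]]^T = [[-0.09, 0.24, 1.18], [0.17, -0.01, 0.69]]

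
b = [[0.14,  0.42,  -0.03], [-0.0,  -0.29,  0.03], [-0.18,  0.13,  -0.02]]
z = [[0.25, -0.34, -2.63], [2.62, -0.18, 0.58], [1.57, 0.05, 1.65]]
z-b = [[0.11,-0.76,-2.6], [2.62,0.11,0.55], [1.75,-0.08,1.67]]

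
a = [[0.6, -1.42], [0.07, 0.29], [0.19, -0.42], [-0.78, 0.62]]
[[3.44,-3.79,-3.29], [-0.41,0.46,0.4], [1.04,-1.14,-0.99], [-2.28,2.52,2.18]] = a @ [[1.50, -1.66, -1.43], [-1.79, 1.97, 1.71]]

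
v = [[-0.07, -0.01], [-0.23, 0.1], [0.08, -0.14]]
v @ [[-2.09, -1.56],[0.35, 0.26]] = [[0.14, 0.11], [0.52, 0.38], [-0.22, -0.16]]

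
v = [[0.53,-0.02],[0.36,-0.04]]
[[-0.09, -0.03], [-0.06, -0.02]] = v@[[-0.17, -0.05], [-0.02, 0.07]]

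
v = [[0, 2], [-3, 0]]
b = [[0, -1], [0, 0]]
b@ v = [[3, 0], [0, 0]]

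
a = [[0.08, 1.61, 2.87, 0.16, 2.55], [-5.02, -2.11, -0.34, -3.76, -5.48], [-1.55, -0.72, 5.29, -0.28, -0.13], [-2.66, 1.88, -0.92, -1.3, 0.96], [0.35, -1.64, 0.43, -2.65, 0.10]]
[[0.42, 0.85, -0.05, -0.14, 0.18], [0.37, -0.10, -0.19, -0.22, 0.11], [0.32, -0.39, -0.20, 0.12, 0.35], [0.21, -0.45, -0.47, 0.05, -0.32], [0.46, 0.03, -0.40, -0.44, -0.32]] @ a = [[-3.72, -1.64, 0.86, -3.41, -3.70], [1.45, 0.35, 0.34, 0.48, 1.32], [2.10, 1.13, 0.03, 0.49, 3.13], [2.76, 2.24, -1.91, 2.64, 3.08], [1.56, 0.66, -0.54, 1.49, 0.61]]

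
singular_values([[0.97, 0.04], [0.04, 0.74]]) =[0.98, 0.73]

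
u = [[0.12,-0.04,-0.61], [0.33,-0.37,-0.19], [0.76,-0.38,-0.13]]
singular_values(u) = [1.04, 0.56, 0.16]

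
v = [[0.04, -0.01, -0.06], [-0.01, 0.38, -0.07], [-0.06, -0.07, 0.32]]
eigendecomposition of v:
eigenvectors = [[-0.97, -0.22, -0.07], [-0.07, 0.57, -0.82], [-0.22, 0.79, 0.57]]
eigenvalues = [0.03, 0.29, 0.43]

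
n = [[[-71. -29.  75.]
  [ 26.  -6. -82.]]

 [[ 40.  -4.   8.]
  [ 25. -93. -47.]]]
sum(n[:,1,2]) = -129.0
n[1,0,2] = 8.0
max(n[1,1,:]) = 25.0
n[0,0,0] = -71.0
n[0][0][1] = -29.0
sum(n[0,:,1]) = -35.0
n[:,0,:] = [[-71.0, -29.0, 75.0], [40.0, -4.0, 8.0]]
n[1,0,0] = 40.0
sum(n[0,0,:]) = -25.0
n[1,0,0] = 40.0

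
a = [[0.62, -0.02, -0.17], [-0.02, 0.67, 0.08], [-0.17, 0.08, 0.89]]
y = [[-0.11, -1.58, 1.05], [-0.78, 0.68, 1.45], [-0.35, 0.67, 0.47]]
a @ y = [[0.01, -1.11, 0.54], [-0.55, 0.54, 0.99], [-0.36, 0.92, 0.36]]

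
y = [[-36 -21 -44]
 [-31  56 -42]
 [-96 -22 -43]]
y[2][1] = -22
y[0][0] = -36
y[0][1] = -21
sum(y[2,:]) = -161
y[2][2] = -43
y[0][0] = -36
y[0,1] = -21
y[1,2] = -42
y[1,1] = 56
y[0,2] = -44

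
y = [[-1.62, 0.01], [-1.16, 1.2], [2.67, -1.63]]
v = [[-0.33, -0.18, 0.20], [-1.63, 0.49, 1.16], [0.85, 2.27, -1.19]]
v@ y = [[1.28, -0.55], [5.17, -1.32], [-7.19, 4.67]]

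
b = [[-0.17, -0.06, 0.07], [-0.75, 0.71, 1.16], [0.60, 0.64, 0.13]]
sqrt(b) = [[(0.02+0.21j), (-0.01+0.06j), (-0.01-0.1j)], [(-0.11+0.8j), (0.77+0.21j), 0.73-0.38j], [-0.02-0.80j, (0.4-0.22j), (0.39+0.39j)]]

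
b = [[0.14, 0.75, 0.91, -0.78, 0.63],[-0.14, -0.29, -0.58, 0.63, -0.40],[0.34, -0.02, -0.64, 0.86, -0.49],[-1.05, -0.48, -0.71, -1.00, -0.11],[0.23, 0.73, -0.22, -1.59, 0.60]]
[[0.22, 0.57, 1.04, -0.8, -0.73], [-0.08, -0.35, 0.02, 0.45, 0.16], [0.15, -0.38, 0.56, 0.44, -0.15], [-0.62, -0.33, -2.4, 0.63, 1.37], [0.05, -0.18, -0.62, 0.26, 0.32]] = b @ [[0.28, -0.10, -0.63, 0.11, 0.18], [0.27, 0.15, 2.09, -0.32, -1.02], [0.06, 0.75, -0.01, -0.97, -0.31], [0.15, -0.12, 1.88, 0.04, -0.79], [0.06, -0.48, 1.64, 0.53, -0.51]]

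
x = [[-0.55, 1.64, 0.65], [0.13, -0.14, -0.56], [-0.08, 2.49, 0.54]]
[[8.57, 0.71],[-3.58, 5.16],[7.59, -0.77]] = x @ [[-4.24, -9.49], [1.84, 1.97], [4.95, -11.91]]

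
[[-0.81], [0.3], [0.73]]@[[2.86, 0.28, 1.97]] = [[-2.32, -0.23, -1.6], [0.86, 0.08, 0.59], [2.09, 0.2, 1.44]]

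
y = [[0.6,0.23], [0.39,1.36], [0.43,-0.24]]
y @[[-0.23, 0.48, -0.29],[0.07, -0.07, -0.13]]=[[-0.12, 0.27, -0.2], [0.01, 0.09, -0.29], [-0.12, 0.22, -0.09]]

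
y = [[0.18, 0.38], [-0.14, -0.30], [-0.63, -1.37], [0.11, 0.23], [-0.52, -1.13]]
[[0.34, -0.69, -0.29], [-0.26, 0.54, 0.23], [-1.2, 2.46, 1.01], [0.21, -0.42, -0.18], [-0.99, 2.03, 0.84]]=y @ [[1.1, -0.77, -1.50], [0.37, -1.44, -0.05]]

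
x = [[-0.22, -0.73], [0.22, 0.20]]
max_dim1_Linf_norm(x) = 0.73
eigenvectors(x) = [[-0.88+0.00j,-0.88-0.00j], [(0.25+0.41j),0.25-0.41j]]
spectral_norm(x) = 0.81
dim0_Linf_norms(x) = [0.22, 0.73]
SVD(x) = [[0.94,-0.33], [-0.33,-0.94]] @ diag([0.8054459846801494, 0.14476451831379233]) @ [[-0.35, -0.94], [-0.94, 0.35]]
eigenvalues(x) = [(-0.01+0.34j), (-0.01-0.34j)]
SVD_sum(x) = [[-0.26, -0.71],[0.09, 0.25]] + [[0.04, -0.02], [0.13, -0.05]]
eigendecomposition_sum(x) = [[(-0.11+0.17j), -0.37-0.01j], [(0.11+0j), 0.10+0.17j]] + [[-0.11-0.17j, (-0.36+0.01j)], [0.11-0.00j, (0.1-0.17j)]]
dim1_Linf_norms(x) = [0.73, 0.22]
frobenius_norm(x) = 0.82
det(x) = 0.12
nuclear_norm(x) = 0.95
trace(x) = -0.02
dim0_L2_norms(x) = [0.31, 0.76]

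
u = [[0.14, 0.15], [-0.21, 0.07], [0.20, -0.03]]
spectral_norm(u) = 0.32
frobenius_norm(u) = 0.36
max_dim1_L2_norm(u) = 0.22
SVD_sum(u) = [[0.14, 0.00],[-0.21, -0.00],[0.2, 0.00]] + [[-0.00, 0.15], [-0.00, 0.07], [0.0, -0.03]]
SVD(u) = [[-0.44, -0.89],[0.65, -0.42],[-0.62, 0.18]] @ diag([0.32202669705329834, 0.16822249072268305]) @ [[-1.0, -0.0], [0.00, -1.00]]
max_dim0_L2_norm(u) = 0.32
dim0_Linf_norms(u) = [0.21, 0.15]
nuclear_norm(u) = 0.49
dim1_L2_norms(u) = [0.21, 0.22, 0.2]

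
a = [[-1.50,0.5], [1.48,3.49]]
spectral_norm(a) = 3.79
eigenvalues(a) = [-1.64, 3.63]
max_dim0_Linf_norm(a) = 3.49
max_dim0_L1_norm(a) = 3.99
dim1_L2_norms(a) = [1.58, 3.79]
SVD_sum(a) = [[-0.06, -0.14], [1.54, 3.46]] + [[-1.44, 0.64], [-0.06, 0.03]]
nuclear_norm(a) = 5.37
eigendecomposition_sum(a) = [[-1.60, 0.16], [0.46, -0.04]] + [[0.1, 0.34], [1.02, 3.53]]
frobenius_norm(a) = 4.11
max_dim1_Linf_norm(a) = 3.49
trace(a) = 1.99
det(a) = -5.97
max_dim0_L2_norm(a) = 3.53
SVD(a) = [[-0.04, 1.00], [1.0, 0.04]] @ diag([3.7933463940456797, 1.575126386922852]) @ [[0.41, 0.91], [-0.91, 0.41]]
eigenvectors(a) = [[-0.96, -0.10], [0.28, -1.0]]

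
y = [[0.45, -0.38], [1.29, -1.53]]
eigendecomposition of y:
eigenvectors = [[0.79, 0.22], [0.61, 0.98]]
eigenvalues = [0.16, -1.24]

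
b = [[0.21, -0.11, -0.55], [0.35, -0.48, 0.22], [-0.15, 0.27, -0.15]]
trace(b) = -0.42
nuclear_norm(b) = 1.35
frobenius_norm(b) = 0.94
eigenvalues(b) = [-0.68, 0.14, 0.12]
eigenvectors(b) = [[-0.19, 0.87, 0.86], [0.85, 0.49, 0.51], [-0.49, 0.01, 0.04]]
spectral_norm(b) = 0.72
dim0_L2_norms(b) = [0.43, 0.56, 0.61]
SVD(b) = [[0.03, 1.0, -0.06], [-0.88, 0.06, 0.47], [0.48, 0.04, 0.88]] @ diag([0.7192817277377096, 0.5998135790512298, 0.02752210981027889]) @ [[-0.52,0.76,-0.39], [0.37,-0.21,-0.9], [0.77,0.61,0.17]]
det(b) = -0.01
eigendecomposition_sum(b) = [[-0.05, 0.09, -0.09],[0.23, -0.41, 0.4],[-0.13, 0.23, -0.23]] + [[0.91, -1.32, -2.68], [0.51, -0.74, -1.51], [0.01, -0.01, -0.02]] + [[-0.64, 1.12, 2.22], [-0.39, 0.67, 1.33], [-0.03, 0.05, 0.10]]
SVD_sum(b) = [[-0.01, 0.02, -0.01], [0.33, -0.48, 0.25], [-0.18, 0.26, -0.13]] + [[0.22, -0.13, -0.54],  [0.01, -0.01, -0.03],  [0.01, -0.00, -0.02]] + [[-0.0, -0.00, -0.0], [0.01, 0.01, 0.0], [0.02, 0.01, 0.0]]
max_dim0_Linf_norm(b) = 0.55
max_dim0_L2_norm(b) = 0.61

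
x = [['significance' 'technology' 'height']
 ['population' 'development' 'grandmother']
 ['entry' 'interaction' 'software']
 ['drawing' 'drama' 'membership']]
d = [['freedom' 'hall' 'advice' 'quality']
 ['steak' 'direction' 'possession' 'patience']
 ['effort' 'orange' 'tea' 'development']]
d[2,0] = 'effort'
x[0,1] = 'technology'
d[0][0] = 'freedom'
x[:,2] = ['height', 'grandmother', 'software', 'membership']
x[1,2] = 'grandmother'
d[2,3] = 'development'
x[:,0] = ['significance', 'population', 'entry', 'drawing']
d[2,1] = 'orange'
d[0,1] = 'hall'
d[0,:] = ['freedom', 'hall', 'advice', 'quality']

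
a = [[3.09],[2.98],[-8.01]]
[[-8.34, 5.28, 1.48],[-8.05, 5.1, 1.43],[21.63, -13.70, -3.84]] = a @[[-2.7, 1.71, 0.48]]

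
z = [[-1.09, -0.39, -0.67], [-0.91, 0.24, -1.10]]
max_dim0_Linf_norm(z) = 1.1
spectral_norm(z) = 1.89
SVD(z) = [[-0.67, -0.74], [-0.74, 0.67]] @ diag([1.8933752350086137, 0.547658853170546]) @ [[0.74, 0.04, 0.67], [0.35, 0.82, -0.45]]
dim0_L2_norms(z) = [1.42, 0.46, 1.29]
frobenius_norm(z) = 1.97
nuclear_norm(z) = 2.44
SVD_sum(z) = [[-0.95, -0.06, -0.85], [-1.04, -0.06, -0.93]] + [[-0.14, -0.33, 0.18], [0.13, 0.3, -0.17]]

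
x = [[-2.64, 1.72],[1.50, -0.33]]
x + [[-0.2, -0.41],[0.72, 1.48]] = [[-2.84, 1.31], [2.22, 1.15]]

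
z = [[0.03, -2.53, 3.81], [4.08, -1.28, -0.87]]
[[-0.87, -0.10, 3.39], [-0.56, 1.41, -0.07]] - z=[[-0.9, 2.43, -0.42],  [-4.64, 2.69, 0.80]]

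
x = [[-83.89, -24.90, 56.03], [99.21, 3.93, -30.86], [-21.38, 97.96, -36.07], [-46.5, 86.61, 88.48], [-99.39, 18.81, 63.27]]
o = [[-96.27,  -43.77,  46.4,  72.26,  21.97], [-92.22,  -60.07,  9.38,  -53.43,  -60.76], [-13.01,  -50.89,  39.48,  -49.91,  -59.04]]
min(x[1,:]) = -30.86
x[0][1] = -24.9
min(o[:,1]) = -60.07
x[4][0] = -99.39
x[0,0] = -83.89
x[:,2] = [56.03, -30.86, -36.07, 88.48, 63.27]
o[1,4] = -60.76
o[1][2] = 9.38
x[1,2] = -30.86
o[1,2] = 9.38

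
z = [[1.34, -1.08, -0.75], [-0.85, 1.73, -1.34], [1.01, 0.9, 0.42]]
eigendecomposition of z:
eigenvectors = [[(0.67+0j), (0.07-0.51j), (0.07+0.51j)], [-0.74+0.00j, -0.13-0.50j, (-0.13+0.5j)], [(0.01+0j), -0.69+0.00j, (-0.69-0j)]]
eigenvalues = [(2.52+0j), (0.49+1.4j), (0.49-1.4j)]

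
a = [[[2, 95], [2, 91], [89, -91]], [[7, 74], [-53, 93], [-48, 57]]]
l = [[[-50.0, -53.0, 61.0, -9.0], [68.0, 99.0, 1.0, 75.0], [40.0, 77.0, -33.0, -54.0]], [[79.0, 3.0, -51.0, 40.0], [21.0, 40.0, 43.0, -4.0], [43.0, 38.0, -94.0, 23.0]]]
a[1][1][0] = -53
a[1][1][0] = -53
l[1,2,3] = 23.0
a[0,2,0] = 89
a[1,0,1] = 74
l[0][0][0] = -50.0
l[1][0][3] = 40.0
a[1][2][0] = -48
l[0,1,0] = 68.0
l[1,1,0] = 21.0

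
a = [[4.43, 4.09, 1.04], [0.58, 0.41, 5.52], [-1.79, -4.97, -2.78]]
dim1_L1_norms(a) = [9.56, 6.51, 9.54]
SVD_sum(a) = [[2.66, 3.8, 2.98], [1.71, 2.45, 1.92], [-2.79, -3.99, -3.13]] + [[0.87, 0.97, -2.01], [-1.55, -1.72, 3.57], [-0.12, -0.13, 0.27]] + [[0.9, -0.68, 0.06], [0.42, -0.32, 0.03], [1.12, -0.84, 0.08]]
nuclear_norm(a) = 15.52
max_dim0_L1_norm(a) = 9.47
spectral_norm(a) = 8.75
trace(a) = 2.06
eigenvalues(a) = [(3.73+0j), (-0.84+4.56j), (-0.84-4.56j)]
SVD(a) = [[-0.63, 0.49, 0.6],  [-0.41, -0.87, 0.28],  [0.66, -0.07, 0.75]] @ diag([8.750654231905886, 4.8928380478407165, 1.878586263984136]) @ [[-0.48, -0.69, -0.54], [0.36, 0.40, -0.84], [0.80, -0.60, 0.06]]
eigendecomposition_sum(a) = [[(4.39-0j), (1.92+0j), (2.33-0j)], [-0.55+0.00j, -0.24+0.00j, (-0.29+0j)], [(-0.79+0j), (-0.35+0j), (-0.42+0j)]] + [[(0.02-0.41j), (1.08-1.02j), -0.64-1.59j], [0.56+0.45j, (0.32+2.57j), (2.9+0.72j)], [(-0.5+0.41j), -2.31-0.21j, -1.18+2.41j]] + [[(0.02+0.41j), 1.08+1.02j, -0.64+1.59j], [(0.56-0.45j), (0.32-2.57j), (2.9-0.72j)], [(-0.5-0.41j), (-2.31+0.21j), (-1.18-2.41j)]]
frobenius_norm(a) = 10.20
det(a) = 80.43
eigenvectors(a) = [[-0.98+0.00j, (0.23+0.32j), 0.23-0.32j], [0.12+0.00j, (-0.68+0j), (-0.68-0j)], [(0.18+0j), 0.13-0.60j, (0.13+0.6j)]]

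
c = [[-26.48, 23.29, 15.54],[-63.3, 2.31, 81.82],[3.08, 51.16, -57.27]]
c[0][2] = 15.54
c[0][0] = -26.48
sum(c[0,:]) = 12.349999999999998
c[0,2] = 15.54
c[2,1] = 51.16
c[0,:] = [-26.48, 23.29, 15.54]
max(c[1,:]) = 81.82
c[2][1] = 51.16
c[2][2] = -57.27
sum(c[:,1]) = 76.75999999999999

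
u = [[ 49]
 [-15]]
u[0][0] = 49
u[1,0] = -15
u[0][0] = 49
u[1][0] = -15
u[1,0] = -15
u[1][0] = -15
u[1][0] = -15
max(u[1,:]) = -15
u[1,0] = -15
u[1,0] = -15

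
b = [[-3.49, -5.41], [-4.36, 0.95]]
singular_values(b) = [6.74, 3.99]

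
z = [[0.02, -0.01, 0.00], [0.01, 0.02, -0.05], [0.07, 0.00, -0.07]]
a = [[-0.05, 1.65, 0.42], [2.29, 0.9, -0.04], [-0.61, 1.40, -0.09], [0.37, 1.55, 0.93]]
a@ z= [[0.04,0.03,-0.11],[0.05,-0.00,-0.04],[-0.00,0.03,-0.06],[0.09,0.03,-0.14]]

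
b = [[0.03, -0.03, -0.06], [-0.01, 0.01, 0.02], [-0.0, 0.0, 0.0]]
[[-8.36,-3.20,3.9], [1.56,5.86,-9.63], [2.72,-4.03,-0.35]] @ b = [[-0.22, 0.22, 0.44], [-0.01, 0.01, 0.02], [0.12, -0.12, -0.24]]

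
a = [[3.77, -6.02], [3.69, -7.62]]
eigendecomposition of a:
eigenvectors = [[0.92, 0.56], [0.38, 0.83]]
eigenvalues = [1.27, -5.12]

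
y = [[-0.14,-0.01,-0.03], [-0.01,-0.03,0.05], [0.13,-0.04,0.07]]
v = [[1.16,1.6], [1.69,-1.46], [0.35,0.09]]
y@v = [[-0.19, -0.21], [-0.04, 0.03], [0.11, 0.27]]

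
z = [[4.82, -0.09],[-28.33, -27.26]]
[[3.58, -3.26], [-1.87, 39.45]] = z @ [[0.73, -0.69],  [-0.69, -0.73]]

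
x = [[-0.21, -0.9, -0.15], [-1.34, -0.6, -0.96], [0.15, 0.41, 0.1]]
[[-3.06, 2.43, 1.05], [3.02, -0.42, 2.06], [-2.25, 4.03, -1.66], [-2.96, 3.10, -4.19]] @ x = [[-2.46, 1.73, -1.77], [0.24, -1.62, 0.16], [-5.18, -1.07, -3.70], [-4.16, -0.91, -2.95]]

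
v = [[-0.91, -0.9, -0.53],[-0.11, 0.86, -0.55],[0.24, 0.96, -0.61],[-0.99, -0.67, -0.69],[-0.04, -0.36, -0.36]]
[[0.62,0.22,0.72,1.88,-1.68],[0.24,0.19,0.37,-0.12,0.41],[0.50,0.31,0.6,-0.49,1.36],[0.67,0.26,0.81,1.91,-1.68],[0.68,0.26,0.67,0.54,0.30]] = v@[[0.67, 0.26, 0.52, -0.98, 2.48], [-0.54, -0.14, -0.45, -0.70, 0.05], [-1.41, -0.62, -1.48, -0.68, -1.17]]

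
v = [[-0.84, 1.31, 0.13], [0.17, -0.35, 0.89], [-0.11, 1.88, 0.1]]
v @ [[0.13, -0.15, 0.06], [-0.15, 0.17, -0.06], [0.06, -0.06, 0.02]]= [[-0.30, 0.34, -0.13], [0.13, -0.14, 0.05], [-0.29, 0.33, -0.12]]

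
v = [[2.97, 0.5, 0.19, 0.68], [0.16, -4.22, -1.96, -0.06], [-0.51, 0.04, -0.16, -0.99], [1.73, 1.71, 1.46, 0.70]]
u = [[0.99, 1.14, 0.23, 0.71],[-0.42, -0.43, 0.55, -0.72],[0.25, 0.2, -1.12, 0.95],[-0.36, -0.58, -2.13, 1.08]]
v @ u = [[2.53, 2.81, -0.70, 2.66], [1.46, 1.64, 0.04, 1.23], [-0.21, -0.06, 2.19, -1.61], [1.11, 1.12, -1.79, 2.14]]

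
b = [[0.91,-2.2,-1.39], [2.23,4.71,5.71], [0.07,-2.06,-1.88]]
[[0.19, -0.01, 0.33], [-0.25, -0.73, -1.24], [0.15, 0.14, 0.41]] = b@ [[0.03, -0.12, -0.08], [-0.08, 0.01, -0.14], [0.01, -0.09, -0.07]]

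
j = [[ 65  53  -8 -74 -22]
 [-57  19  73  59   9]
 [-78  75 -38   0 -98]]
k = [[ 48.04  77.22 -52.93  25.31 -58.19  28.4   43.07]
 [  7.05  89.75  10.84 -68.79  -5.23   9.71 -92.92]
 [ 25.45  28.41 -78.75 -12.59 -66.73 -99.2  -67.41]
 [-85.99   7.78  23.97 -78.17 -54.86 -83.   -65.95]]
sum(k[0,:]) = 110.91999999999999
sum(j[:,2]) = 27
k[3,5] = -83.0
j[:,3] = [-74, 59, 0]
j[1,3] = 59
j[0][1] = 53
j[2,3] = 0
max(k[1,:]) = 89.75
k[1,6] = -92.92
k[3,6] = -65.95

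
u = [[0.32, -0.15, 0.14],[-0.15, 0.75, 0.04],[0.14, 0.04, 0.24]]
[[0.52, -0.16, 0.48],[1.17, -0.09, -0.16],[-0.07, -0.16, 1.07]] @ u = [[0.26,-0.18,0.18], [0.37,-0.25,0.12], [0.15,-0.07,0.24]]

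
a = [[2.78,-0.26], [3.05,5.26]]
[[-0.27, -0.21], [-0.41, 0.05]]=a @[[-0.1, -0.07], [-0.02, 0.05]]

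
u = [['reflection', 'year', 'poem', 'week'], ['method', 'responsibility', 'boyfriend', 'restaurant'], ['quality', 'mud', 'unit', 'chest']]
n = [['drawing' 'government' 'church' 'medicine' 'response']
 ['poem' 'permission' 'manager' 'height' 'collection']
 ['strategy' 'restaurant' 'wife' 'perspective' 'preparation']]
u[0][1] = 'year'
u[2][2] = 'unit'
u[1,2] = 'boyfriend'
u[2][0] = 'quality'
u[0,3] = 'week'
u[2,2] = 'unit'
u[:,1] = ['year', 'responsibility', 'mud']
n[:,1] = ['government', 'permission', 'restaurant']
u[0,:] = ['reflection', 'year', 'poem', 'week']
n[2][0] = 'strategy'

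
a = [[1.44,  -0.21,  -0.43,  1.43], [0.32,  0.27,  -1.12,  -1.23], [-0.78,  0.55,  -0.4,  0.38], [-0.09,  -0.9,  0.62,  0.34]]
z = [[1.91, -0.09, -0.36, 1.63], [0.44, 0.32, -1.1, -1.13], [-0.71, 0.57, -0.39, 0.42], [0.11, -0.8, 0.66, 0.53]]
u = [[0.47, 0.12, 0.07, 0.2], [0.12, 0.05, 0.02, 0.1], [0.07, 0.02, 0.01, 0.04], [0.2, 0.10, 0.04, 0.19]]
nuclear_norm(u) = 0.73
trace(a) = 1.65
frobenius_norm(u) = 0.63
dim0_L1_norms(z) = [3.17, 1.78, 2.51, 3.71]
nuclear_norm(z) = 5.92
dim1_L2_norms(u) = [0.53, 0.17, 0.08, 0.3]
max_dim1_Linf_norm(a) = 1.44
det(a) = 2.11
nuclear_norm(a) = 5.66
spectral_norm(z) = 2.62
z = u + a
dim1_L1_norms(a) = [3.51, 2.94, 2.11, 1.95]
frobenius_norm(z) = 3.43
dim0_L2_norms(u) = [0.53, 0.17, 0.08, 0.3]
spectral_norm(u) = 0.63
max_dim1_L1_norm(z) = 3.99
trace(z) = 2.37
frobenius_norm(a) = 3.13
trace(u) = 0.72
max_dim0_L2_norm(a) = 1.95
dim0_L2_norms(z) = [2.09, 1.04, 1.39, 2.1]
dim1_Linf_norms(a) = [1.44, 1.23, 0.78, 0.9]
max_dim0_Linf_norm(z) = 1.91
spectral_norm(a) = 2.25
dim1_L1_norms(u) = [0.86, 0.29, 0.14, 0.53]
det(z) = 1.58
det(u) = -0.00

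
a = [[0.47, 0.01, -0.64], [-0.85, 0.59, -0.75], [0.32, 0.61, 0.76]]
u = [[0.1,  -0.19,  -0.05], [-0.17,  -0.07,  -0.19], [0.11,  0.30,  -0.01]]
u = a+[[-0.37, -0.20, 0.59],[0.68, -0.66, 0.56],[-0.21, -0.31, -0.77]]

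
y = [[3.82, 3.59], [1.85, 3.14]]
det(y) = 5.35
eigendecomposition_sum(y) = [[3.44, 4.20], [2.16, 2.64]] + [[0.38, -0.61], [-0.31, 0.50]]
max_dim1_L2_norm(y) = 5.24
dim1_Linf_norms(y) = [3.82, 3.14]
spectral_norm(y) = 6.33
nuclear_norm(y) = 7.17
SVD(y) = [[-0.82, -0.57],  [-0.57, 0.82]] @ diag([6.328269528708872, 0.845934259865858]) @ [[-0.66, -0.75], [-0.75, 0.66]]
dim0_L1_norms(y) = [5.67, 6.73]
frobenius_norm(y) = 6.38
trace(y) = 6.96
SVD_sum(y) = [[3.46, 3.91], [2.37, 2.68]] + [[0.36, -0.32], [-0.52, 0.46]]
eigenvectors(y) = [[0.85,  -0.77], [0.53,  0.63]]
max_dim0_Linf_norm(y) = 3.82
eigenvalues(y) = [6.08, 0.88]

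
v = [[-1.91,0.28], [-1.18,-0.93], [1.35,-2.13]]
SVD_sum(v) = [[-1.36, 1.01], [-0.31, 0.23], [1.89, -1.41]] + [[-0.55, -0.73], [-0.87, -1.16], [-0.54, -0.72]]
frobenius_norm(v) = 3.51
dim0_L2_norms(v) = [2.62, 2.34]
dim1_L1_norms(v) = [2.19, 2.11, 3.48]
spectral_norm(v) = 2.93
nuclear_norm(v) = 4.87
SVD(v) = [[-0.58, -0.47], [-0.13, -0.75], [0.8, -0.47]] @ diag([2.9301245540874197, 1.9384452784471378]) @ [[0.8,-0.6],[0.6,0.8]]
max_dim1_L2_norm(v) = 2.52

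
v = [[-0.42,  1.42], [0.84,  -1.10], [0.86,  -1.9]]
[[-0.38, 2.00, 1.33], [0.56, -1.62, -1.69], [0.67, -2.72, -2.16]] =v@[[0.51, -0.14, -1.28], [-0.12, 1.37, 0.56]]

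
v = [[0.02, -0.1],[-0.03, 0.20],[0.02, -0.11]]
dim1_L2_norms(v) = [0.1, 0.2, 0.11]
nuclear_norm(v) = 0.26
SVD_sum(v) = [[0.02, -0.1], [-0.03, 0.20], [0.02, -0.11]] + [[0.0, 0.00], [0.00, 0.0], [0.0, 0.00]]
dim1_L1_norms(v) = [0.12, 0.23, 0.13]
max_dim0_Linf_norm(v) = 0.2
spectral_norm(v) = 0.25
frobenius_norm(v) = 0.25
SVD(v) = [[-0.40, -0.72], [0.8, -0.58], [-0.44, -0.39]] @ diag([0.25253912526166455, 0.004897980407604842]) @ [[-0.16, 0.99], [-0.99, -0.16]]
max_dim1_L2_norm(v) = 0.2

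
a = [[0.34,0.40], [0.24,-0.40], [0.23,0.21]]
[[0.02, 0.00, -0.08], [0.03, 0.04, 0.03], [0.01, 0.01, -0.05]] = a@[[0.08,0.08,-0.08], [-0.03,-0.06,-0.13]]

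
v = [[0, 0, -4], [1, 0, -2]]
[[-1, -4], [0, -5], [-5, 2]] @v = [[-4, 0, 12], [-5, 0, 10], [2, 0, 16]]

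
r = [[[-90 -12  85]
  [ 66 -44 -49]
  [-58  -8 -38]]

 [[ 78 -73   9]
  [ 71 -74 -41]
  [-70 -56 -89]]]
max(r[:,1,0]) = 71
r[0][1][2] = -49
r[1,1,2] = -41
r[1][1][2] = -41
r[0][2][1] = -8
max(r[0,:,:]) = 85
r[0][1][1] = -44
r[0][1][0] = 66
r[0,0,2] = 85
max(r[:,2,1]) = -8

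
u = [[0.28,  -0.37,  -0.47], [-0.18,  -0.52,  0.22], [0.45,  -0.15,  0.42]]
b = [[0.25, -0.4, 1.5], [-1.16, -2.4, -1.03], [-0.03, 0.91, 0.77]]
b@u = [[0.82, -0.11, 0.42], [-0.36, 1.83, -0.42], [0.17, -0.58, 0.54]]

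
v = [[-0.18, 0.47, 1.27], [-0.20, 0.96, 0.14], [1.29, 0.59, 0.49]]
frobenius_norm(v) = 2.26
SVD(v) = [[0.61, -0.64, 0.47], [0.34, -0.32, -0.88], [0.71, 0.7, 0.01]] @ diag([1.733182035385807, 1.2128816036030954, 0.7903785471893172]) @ [[0.43, 0.60, 0.68], [0.89, -0.16, -0.42], [0.14, -0.79, 0.60]]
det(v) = -1.66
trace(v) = 1.27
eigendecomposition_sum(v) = [[-0.71,0.01,0.55], [-0.11,0.0,0.08], [0.59,-0.01,-0.45]] + [[0.46, 1.37, 0.8], [-0.02, -0.05, -0.03], [0.60, 1.79, 1.05]] + [[0.07, -0.91, -0.08], [-0.08, 1.01, 0.09], [0.09, -1.20, -0.10]]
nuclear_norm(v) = 3.74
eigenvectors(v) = [[0.76, 0.61, -0.5], [0.11, -0.02, 0.56], [-0.64, 0.79, -0.66]]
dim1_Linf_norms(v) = [1.27, 0.96, 1.29]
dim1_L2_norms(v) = [1.37, 0.99, 1.5]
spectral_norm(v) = 1.73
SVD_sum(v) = [[0.46, 0.63, 0.72], [0.25, 0.35, 0.39], [0.53, 0.74, 0.84]] + [[-0.69, 0.13, 0.32], [-0.35, 0.06, 0.17], [0.76, -0.14, -0.36]] + [[0.05, -0.29, 0.22], [-0.1, 0.55, -0.42], [0.0, -0.01, 0.01]]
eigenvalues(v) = [-1.17, 1.46, 0.97]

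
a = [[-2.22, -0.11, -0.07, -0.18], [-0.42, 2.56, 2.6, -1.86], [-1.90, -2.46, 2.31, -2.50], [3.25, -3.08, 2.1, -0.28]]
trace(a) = 2.37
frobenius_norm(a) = 8.23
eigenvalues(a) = [(-1.86+0j), (3.66+0j), (0.28+2.53j), (0.28-2.53j)]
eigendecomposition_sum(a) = [[(-2.09-0j), -0.11-0.00j, 0.12-0.00j, -0.17-0.00j], [(0.44+0j), (0.02+0j), -0.03+0.00j, (0.04+0j)], [1.33+0.00j, 0.07+0.00j, -0.08+0.00j, (0.11+0j)], [3.38+0.00j, (0.17+0j), (-0.19+0j), (0.28+0j)]] + [[(-0.02-0j), (0.02-0j), 0.02+0.00j, -0.02-0.00j], [-1.71-0.00j, 2.28-0.00j, 1.47+0.00j, (-1.93-0j)], [0.35+0.00j, -0.47+0.00j, -0.30+0.00j, 0.40+0.00j], [(1.5+0j), (-2.01+0j), -1.30+0.00j, 1.70+0.00j]] + [[-0.06-0.14j, (-0.01-0.08j), -0.10+0.09j, (0.01-0.11j)], [0.42+0.85j, (0.13+0.48j), 0.58-0.60j, 0.02+0.70j], [(-1.79+1j), -1.03+0.33j, 1.34+1.18j, -1.50+0.11j], [(-0.82+1.89j), -0.62+0.89j, 1.80+0.12j, (-1.13+1.01j)]] + [[(-0.06+0.14j), (-0.01+0.08j), (-0.1-0.09j), 0.01+0.11j], [0.42-0.85j, 0.13-0.48j, (0.58+0.6j), 0.02-0.70j], [(-1.79-1j), -1.03-0.33j, (1.34-1.18j), (-1.5-0.11j)], [-0.82-1.89j, (-0.62-0.89j), (1.8-0.12j), (-1.13-1.01j)]]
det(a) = -44.14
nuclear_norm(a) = 14.47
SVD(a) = [[-0.12, 0.31, 0.40, 0.85], [0.01, 0.62, -0.77, 0.14], [0.57, 0.61, 0.43, -0.35], [0.81, -0.39, -0.23, 0.36]] @ diag([5.508119032519083, 4.94893972880638, 3.5600767103730773, 0.45483414614785467]) @ [[0.33, -0.70, 0.56, -0.30],[-0.68, 0.25, 0.44, -0.53],[-0.60, -0.67, -0.43, 0.1],[-0.26, -0.01, 0.56, 0.79]]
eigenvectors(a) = [[0.50+0.00j, (-0.01+0j), (0.04-0.04j), 0.04+0.04j], [-0.10+0.00j, -0.74+0.00j, (-0.2+0.24j), -0.20-0.24j], [-0.32+0.00j, 0.15+0.00j, (-0.53-0.41j), -0.53+0.41j], [-0.80+0.00j, (0.65+0j), (-0.67+0j), (-0.67-0j)]]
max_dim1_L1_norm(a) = 9.17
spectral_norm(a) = 5.51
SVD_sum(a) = [[-0.21,0.45,-0.36,0.19], [0.02,-0.05,0.04,-0.02], [1.03,-2.2,1.75,-0.94], [1.48,-3.14,2.5,-1.35]] + [[-1.06, 0.39, 0.68, -0.82], [-2.08, 0.77, 1.34, -1.61], [-2.05, 0.76, 1.32, -1.59], [1.32, -0.49, -0.84, 1.02]] + [[-0.85, -0.95, -0.61, 0.14],  [1.66, 1.84, 1.19, -0.27],  [-0.92, -1.03, -0.66, 0.15],  [0.5, 0.55, 0.36, -0.08]] + [[-0.10,-0.01,0.22,0.31], [-0.02,-0.0,0.03,0.05], [0.04,0.0,-0.09,-0.12], [-0.04,-0.00,0.09,0.13]]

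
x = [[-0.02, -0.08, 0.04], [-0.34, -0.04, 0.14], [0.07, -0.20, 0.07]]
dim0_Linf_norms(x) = [0.34, 0.2, 0.14]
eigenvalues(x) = [(-0.09+0j), (0.05+0.04j), (0.05-0.04j)]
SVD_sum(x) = [[-0.04, -0.00, 0.02], [-0.34, -0.04, 0.14], [0.02, 0.00, -0.01]] + [[0.02, -0.07, 0.03],  [0.0, -0.0, 0.0],  [0.05, -0.2, 0.08]] + [[-0.0, -0.0, -0.0], [0.0, 0.00, 0.0], [0.0, 0.0, 0.00]]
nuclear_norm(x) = 0.61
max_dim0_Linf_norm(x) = 0.34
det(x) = -0.00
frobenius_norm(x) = 0.44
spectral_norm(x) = 0.37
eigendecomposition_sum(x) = [[(-0.15-0j), -0.02+0.00j, 0.06+0.00j],[-0.27-0.00j, (-0.04+0j), (0.1+0j)],[-0.27-0.00j, (-0.04+0j), (0.1+0j)]] + [[0.07-0.13j, (-0.03+0.03j), -0.01+0.04j],[-0.03-0.11j, (-0+0.03j), (0.02+0.03j)],[(0.17-0.4j), (-0.08+0.09j), -0.01+0.13j]] + [[0.07+0.13j,-0.03-0.03j,(-0.01-0.04j)],[(-0.03+0.11j),-0.00-0.03j,0.02-0.03j],[0.17+0.40j,-0.08-0.09j,-0.01-0.13j]]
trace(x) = 0.01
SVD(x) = [[-0.11, 0.34, -0.93], [-0.99, 0.0, 0.12], [0.04, 0.94, 0.34]] @ diag([0.37261609663617073, 0.23694011455209316, 0.004077578161715842]) @ [[0.92,0.11,-0.38],[0.24,-0.91,0.34],[0.31,0.40,0.86]]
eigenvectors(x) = [[-0.37+0.00j, (-0.31-0.02j), -0.31+0.02j], [-0.66+0.00j, (-0.2+0.16j), -0.20-0.16j], [-0.65+0.00j, (-0.92+0j), (-0.92-0j)]]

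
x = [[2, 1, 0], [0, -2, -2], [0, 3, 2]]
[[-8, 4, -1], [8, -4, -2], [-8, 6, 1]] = x @ [[-4, 1, 0], [0, 2, -1], [-4, 0, 2]]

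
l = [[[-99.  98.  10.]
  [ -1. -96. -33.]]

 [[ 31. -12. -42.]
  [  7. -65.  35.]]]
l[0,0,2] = 10.0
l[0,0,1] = 98.0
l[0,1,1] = -96.0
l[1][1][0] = 7.0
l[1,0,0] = 31.0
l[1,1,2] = 35.0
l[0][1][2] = -33.0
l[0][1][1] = -96.0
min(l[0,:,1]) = -96.0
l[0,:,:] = [[-99.0, 98.0, 10.0], [-1.0, -96.0, -33.0]]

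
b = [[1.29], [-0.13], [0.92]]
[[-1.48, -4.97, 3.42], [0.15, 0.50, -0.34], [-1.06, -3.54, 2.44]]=b @ [[-1.15, -3.85, 2.65]]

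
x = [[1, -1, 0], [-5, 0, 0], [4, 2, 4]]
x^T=[[1, -5, 4], [-1, 0, 2], [0, 0, 4]]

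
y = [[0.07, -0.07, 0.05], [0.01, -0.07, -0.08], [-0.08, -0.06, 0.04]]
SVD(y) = [[0.78, -0.13, 0.62], [0.57, -0.29, -0.77], [0.28, 0.95, -0.15]] @ diag([0.11698352939570285, 0.10704084623149954, 0.10078249395688317]) @ [[0.32,-0.95,0.04], [-0.82,-0.26,0.51], [0.47,0.20,0.86]]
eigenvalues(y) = [(0.07+0.08j), (0.07-0.08j), (-0.11+0j)]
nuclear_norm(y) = 0.32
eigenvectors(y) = [[0.70+0.00j, (0.7-0j), 0.21+0.00j],[(-0.09-0.31j), (-0.09+0.31j), 0.86+0.00j],[-0.05+0.64j, (-0.05-0.64j), 0.46+0.00j]]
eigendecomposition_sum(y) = [[0.04+0.04j, (-0.02+0.01j), 0.03-0.04j], [0.01-0.02j, 0.01+0.01j, (-0.02-0.01j)], [(-0.04+0.03j), -0.01-0.02j, 0.03+0.03j]] + [[(0.04-0.04j), -0.02-0.01j, 0.03+0.04j],[0.01+0.02j, (0.01-0.01j), -0.02+0.01j],[-0.04-0.03j, -0.01+0.02j, (0.03-0.03j)]] + [[-0.00+0.00j, -0.02-0.00j, (-0.01+0j)], [-0.01+0.00j, (-0.09-0j), (-0.04+0j)], [(-0.01+0j), -0.05-0.00j, -0.02+0.00j]]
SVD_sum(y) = [[0.03, -0.09, 0.0], [0.02, -0.06, 0.00], [0.01, -0.03, 0.0]] + [[0.01, 0.00, -0.01],[0.03, 0.01, -0.02],[-0.08, -0.03, 0.05]] + [[0.03, 0.01, 0.05], [-0.04, -0.02, -0.07], [-0.01, -0.0, -0.01]]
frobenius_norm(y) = 0.19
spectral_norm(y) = 0.12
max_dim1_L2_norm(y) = 0.11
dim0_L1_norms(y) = [0.16, 0.2, 0.17]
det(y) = -0.00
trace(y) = 0.04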